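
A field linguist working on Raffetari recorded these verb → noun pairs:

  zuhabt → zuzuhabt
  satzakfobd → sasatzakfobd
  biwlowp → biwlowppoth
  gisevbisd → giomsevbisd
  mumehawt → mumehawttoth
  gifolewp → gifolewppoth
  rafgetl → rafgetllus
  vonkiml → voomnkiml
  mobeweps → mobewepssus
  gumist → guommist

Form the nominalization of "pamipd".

gisevbisd and satzakfobd both end in -d yet inflect differently (giomsevbisd, sasatzakfobd), so the final letter is not what conditions the rule; the second-to-last letter is.
"pamipd" has second-to-last letter 'p'. The one such stem in the data (mobeweps → mobewepssus) doubles the final consonant and adds -us (as does rafgetl), so the same rule applies.
The other patterns: stems whose second-to-last letter is 'm' or 's' insert -om- after the first vowel; stems whose second-to-last letter is 'b' repeat the first consonant+vowel as a prefix; stems whose second-to-last letter is 'w' double the final consonant and add -oth.
So pamipd → pamipddus.

pamipddus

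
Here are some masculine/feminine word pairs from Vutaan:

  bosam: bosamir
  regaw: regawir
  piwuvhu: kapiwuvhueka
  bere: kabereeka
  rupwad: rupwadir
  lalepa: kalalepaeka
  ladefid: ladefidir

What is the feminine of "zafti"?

kazaftieka

lalepa and regaw both have last vowel 'a' yet inflect differently (kalalepaeka, regawir), so the last vowel is not what conditions the rule; whether the stem ends in a vowel or a consonant is.
"zafti" ends in a vowel. The stems ending in a vowel (bere → kabereeka, lalepa → kalalepaeka, piwuvhu → kapiwuvhueka) add ka- … -eka around the stem.
The other pattern: stems ending in a consonant add -ir.
So zafti → kazaftieka.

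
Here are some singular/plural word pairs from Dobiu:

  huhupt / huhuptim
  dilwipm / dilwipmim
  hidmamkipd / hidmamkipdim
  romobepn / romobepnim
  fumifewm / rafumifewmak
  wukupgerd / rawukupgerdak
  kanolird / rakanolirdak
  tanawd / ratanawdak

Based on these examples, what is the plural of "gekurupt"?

"gekurupt" has second-to-last letter 'p'. The stems whose second-to-last letter is 'p' (huhupt → huhuptim, dilwipm → dilwipmim, hidmamkipd → hidmamkipdim) add -im.
The other pattern: stems whose second-to-last letter is 'r' or 'w' add ra- … -ak around the stem.
So gekurupt → gekuruptim.

gekuruptim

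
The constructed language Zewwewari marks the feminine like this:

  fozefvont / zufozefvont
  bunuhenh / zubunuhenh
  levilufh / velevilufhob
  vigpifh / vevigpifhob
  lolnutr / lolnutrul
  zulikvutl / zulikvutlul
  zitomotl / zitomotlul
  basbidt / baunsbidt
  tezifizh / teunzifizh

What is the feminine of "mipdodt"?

miunpdodt

bunuhenh and levilufh both end in -h yet inflect differently (zubunuhenh, velevilufhob), so the final letter is not what conditions the rule; the second-to-last letter is.
"mipdodt" has second-to-last letter 'd'. The one such stem in the data (basbidt → baunsbidt) inserts -un- after the first vowel (as does tezifizh), so the same rule applies.
The other patterns: stems whose second-to-last letter is 'n' add the prefix zu-; stems whose second-to-last letter is 'f' add ve- … -ob around the stem; stems whose second-to-last letter is 't' add -ul.
So mipdodt → miunpdodt.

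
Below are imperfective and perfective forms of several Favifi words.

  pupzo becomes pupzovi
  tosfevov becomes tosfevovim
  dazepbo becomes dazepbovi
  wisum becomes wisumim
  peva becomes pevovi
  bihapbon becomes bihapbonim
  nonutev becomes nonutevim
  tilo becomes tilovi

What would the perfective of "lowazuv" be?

lowazuvim

dazepbo and bihapbon both have last vowel 'o' yet inflect differently (dazepbovi, bihapbonim), so the last vowel is not what conditions the rule; whether the stem ends in a vowel or a consonant is.
"lowazuv" ends in a consonant. The stems ending in a consonant (bihapbon → bihapbonim, wisum → wisumim, nonutev → nonutevim) add -im.
The other pattern: stems ending in a vowel drop the final letter and add -ovi.
So lowazuv → lowazuvim.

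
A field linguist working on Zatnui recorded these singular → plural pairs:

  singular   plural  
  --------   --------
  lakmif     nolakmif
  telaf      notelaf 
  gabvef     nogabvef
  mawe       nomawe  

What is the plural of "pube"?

nopube

Every pair shown (lakmif → nolakmif, telaf → notelaf, gabvef → nogabvef, …) follows the same rule: add the prefix no-.
So pube → nopube.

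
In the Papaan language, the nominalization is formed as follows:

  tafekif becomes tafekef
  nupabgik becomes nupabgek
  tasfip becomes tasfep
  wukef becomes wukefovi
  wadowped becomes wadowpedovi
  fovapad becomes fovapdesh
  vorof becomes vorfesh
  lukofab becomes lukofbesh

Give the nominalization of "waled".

waledovi

"waled" has last vowel 'e'. The stems whose last vowel is 'e' (wukef → wukefovi, wadowped → wadowpedovi) add -ovi.
The other patterns: stems whose last vowel is 'i' change the last vowel to 'e'; stems whose last vowel is 'a' or 'o' delete the last vowel and add -esh.
So waled → waledovi.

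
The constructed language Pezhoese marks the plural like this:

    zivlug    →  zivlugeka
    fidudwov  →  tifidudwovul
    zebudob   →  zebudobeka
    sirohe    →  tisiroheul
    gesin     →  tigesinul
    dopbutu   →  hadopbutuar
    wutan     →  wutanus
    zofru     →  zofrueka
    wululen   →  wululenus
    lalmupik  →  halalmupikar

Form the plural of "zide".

"zide" begins with z-. The stems beginning with z- (zivlug → zivlugeka, zofru → zofrueka, zebudob → zebudobeka) add -eka.
So zide → zideeka.

zideeka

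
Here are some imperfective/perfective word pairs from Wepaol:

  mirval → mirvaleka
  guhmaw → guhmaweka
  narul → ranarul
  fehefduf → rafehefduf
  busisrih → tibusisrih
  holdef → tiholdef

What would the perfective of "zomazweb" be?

mirval and narul both end in -l yet inflect differently (mirvaleka, ranarul), so the final letter is not what conditions the rule; the last vowel is.
"zomazweb" has last vowel 'e'. The one such stem in the data (holdef → tiholdef) adds the prefix ti-, so the same rule applies.
So zomazweb → tizomazweb.

tizomazweb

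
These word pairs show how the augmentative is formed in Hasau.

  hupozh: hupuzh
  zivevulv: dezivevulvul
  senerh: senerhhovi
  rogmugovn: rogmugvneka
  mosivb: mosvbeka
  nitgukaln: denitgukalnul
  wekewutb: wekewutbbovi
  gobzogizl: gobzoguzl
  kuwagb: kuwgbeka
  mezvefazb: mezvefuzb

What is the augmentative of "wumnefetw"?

nitgukaln and rogmugovn both end in -n yet inflect differently (denitgukalnul, rogmugvneka), so the final letter is not what conditions the rule; the second-to-last letter is.
"wumnefetw" has second-to-last letter 't'. The one such stem in the data (wekewutb → wekewutbbovi) doubles the final consonant and adds -ovi (as does senerh), so the same rule applies.
So wumnefetw → wumnefetwwovi.

wumnefetwwovi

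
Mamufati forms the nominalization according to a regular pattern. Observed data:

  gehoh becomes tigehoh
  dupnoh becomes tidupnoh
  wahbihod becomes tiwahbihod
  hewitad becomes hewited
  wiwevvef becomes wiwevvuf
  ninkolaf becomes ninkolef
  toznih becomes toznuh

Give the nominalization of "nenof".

toznih and dupnoh both end in -h yet inflect differently (toznuh, tidupnoh), so the final letter is not what conditions the rule; the last vowel is.
"nenof" has last vowel 'o'. The stems whose last vowel is 'o' (dupnoh → tidupnoh, gehoh → tigehoh, wahbihod → tiwahbihod) add the prefix ti-.
So nenof → tinenof.

tinenof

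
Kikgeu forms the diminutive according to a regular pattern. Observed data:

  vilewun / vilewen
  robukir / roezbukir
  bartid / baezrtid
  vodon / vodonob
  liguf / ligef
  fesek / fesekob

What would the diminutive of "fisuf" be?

"fisuf" has last vowel 'u'. The stems whose last vowel is 'u' (vilewun → vilewen, liguf → ligef) change the last vowel to 'e'.
So fisuf → fisef.

fisef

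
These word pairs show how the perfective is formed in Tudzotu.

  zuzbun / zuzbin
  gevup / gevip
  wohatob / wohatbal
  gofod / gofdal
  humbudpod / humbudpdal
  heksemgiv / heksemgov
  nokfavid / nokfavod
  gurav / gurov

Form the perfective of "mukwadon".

"mukwadon" has last vowel 'o'. The stems whose last vowel is 'o' (wohatob → wohatbal, gofod → gofdal, humbudpod → humbudpdal) delete the last vowel and add -al.
So mukwadon → mukwadnal.

mukwadnal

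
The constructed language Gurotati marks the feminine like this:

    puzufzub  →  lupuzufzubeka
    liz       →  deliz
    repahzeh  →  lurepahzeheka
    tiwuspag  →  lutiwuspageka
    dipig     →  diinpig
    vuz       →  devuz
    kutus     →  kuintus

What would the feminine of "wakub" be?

wainkub

dipig and tiwuspag both end in -g yet inflect differently (diinpig, lutiwuspageka), so the final letter is not what conditions the rule; the number of vowels is.
"wakub" has 2 vowels. The stems with 2 vowels (kutus → kuintus, dipig → diinpig) insert -in- after the first vowel.
So wakub → wainkub.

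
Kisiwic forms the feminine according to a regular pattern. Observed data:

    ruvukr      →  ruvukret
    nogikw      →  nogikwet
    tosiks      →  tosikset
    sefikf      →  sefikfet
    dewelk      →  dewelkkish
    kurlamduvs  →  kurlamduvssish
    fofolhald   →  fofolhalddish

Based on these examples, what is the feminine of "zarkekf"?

tosiks and kurlamduvs both end in -s yet inflect differently (tosikset, kurlamduvssish), so the final letter is not what conditions the rule; the second-to-last letter is.
"zarkekf" has second-to-last letter 'k'. The stems whose second-to-last letter is 'k' (ruvukr → ruvukret, nogikw → nogikwet, tosiks → tosikset) add -et.
So zarkekf → zarkekfet.

zarkekfet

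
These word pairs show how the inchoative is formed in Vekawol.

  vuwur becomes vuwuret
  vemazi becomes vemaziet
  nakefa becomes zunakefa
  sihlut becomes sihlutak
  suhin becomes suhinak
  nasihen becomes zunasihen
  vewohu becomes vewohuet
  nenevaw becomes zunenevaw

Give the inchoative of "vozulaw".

vozulawet

"vozulaw" begins with v-. The stems beginning with v- (vuwur → vuwuret, vemazi → vemaziet, vewohu → vewohuet) add -et.
The other patterns: stems beginning with s- add -ak; stems beginning with n- add the prefix zu-.
So vozulaw → vozulawet.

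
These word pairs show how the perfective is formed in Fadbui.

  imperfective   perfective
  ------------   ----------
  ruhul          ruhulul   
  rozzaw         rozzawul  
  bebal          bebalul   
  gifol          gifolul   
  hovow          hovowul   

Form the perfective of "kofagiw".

kofagiwul

Every pair shown (ruhul → ruhulul, rozzaw → rozzawul, bebal → bebalul, …) follows the same rule: add -ul.
So kofagiw → kofagiwul.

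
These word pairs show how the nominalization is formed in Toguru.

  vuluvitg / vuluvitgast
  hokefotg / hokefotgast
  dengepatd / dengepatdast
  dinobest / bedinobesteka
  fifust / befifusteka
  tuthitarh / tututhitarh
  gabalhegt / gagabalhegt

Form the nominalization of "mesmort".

dinobest and gabalhegt both end in -t yet inflect differently (bedinobesteka, gagabalhegt), so the final letter is not what conditions the rule; the second-to-last letter is.
"mesmort" has second-to-last letter 'r'. The one such stem in the data (tuthitarh → tututhitarh) repeats the first consonant+vowel as a prefix (as does gabalhegt), so the same rule applies.
The other patterns: stems whose second-to-last letter is 't' add -ast; stems whose second-to-last letter is 's' add be- … -eka around the stem.
So mesmort → memesmort.

memesmort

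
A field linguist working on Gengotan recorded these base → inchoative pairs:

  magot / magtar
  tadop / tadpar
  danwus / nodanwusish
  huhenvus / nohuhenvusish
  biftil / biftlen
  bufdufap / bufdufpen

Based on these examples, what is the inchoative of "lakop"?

lakpar

"lakop" has last vowel 'o'. The stems whose last vowel is 'o' (magot → magtar, tadop → tadpar) delete the last vowel and add -ar.
So lakop → lakpar.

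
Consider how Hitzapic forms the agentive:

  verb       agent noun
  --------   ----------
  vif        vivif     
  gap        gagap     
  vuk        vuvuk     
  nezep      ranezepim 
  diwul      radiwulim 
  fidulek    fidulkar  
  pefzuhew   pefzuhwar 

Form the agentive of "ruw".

ruruw

gap and nezep both end in -p yet inflect differently (gagap, ranezepim), so the final letter is not what conditions the rule; the number of vowels is.
"ruw" has 1 vowel. The stems with 1 vowel (vuk → vuvuk, vif → vivif, gap → gagap) repeat the first consonant+vowel as a prefix.
The other patterns: stems with 2 vowels add ra- … -im around the stem; stems with 3 vowels delete the last vowel and add -ar.
So ruw → ruruw.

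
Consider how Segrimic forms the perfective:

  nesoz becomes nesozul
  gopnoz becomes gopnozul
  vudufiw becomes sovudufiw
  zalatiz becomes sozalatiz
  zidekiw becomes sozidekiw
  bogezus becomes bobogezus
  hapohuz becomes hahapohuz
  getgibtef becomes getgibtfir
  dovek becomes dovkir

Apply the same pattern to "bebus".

bebebus

nesoz and zalatiz both end in -z yet inflect differently (nesozul, sozalatiz), so the final letter is not what conditions the rule; the last vowel is.
"bebus" has last vowel 'u'. The stems whose last vowel is 'u' (bogezus → bobogezus, hapohuz → hahapohuz) repeat the first consonant+vowel as a prefix.
The other patterns: stems whose last vowel is 'o' add -ul; stems whose last vowel is 'i' add the prefix so-; stems whose last vowel is 'e' delete the last vowel and add -ir.
So bebus → bebebus.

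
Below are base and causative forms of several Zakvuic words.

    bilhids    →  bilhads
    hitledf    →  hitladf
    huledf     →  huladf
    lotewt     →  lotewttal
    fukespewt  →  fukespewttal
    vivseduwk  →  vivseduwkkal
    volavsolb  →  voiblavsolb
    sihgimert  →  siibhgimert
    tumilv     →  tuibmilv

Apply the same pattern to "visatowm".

visatowmmal

"visatowm" has second-to-last letter 'w'. The stems whose second-to-last letter is 'w' (lotewt → lotewttal, fukespewt → fukespewttal, vivseduwk → vivseduwkkal) double the final consonant and add -al.
So visatowm → visatowmmal.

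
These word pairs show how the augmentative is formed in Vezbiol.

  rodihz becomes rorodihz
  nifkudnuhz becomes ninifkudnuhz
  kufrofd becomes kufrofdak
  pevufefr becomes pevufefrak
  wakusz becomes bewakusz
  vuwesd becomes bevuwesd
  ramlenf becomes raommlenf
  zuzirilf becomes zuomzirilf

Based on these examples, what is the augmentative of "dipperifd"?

dipperifdak

"dipperifd" has second-to-last letter 'f'. The stems whose second-to-last letter is 'f' (kufrofd → kufrofdak, pevufefr → pevufefrak) add -ak.
The other patterns: stems whose second-to-last letter is 'h' repeat the first consonant+vowel as a prefix; stems whose second-to-last letter is 's' add the prefix be-; stems whose second-to-last letter is 'l' or 'n' insert -om- after the first vowel.
So dipperifd → dipperifdak.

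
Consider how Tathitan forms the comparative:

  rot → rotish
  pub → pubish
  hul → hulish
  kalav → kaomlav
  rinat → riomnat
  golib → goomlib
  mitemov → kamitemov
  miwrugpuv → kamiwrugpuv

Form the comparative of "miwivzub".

rot and rinat both end in -t yet inflect differently (rotish, riomnat), so the final letter is not what conditions the rule; the number of vowels is.
"miwivzub" has 3 vowels. The stems with 3 vowels (mitemov → kamitemov, miwrugpuv → kamiwrugpuv) add the prefix ka-.
The other patterns: stems with 1 vowel add -ish; stems with 2 vowels insert -om- after the first vowel.
So miwivzub → kamiwivzub.

kamiwivzub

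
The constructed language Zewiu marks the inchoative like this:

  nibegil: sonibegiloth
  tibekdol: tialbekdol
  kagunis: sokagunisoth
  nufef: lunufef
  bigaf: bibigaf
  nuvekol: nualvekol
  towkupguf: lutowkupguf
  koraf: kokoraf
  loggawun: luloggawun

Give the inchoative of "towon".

"towon" has last vowel 'o'. The stems whose last vowel is 'o' (nuvekol → nualvekol, tibekdol → tialbekdol) insert -al- after the first vowel.
The other patterns: stems whose last vowel is 'i' add so- … -oth around the stem; stems whose last vowel is 'e' or 'u' add the prefix lu-; stems whose last vowel is 'a' repeat the first consonant+vowel as a prefix.
So towon → toalwon.

toalwon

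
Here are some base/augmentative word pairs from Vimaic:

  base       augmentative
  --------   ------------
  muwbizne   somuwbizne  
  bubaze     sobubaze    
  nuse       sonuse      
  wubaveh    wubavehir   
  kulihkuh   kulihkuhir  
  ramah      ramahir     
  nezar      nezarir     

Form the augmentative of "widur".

muwbizne and wubaveh both have last vowel 'e' yet inflect differently (somuwbizne, wubavehir), so the last vowel is not what conditions the rule; whether the stem ends in a vowel or a consonant is.
"widur" ends in a consonant. The stems ending in a consonant (wubaveh → wubavehir, kulihkuh → kulihkuhir, ramah → ramahir) add -ir.
The other pattern: stems ending in a vowel add the prefix so-.
So widur → widurir.

widurir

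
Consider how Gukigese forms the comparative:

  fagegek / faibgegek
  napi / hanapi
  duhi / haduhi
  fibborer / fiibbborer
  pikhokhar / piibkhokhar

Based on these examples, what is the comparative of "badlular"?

"badlular" ends in a consonant. The stems ending in a consonant (fibborer → fiibbborer, fagegek → faibgegek, pikhokhar → piibkhokhar) insert -ib- after the first vowel.
So badlular → baibdlular.

baibdlular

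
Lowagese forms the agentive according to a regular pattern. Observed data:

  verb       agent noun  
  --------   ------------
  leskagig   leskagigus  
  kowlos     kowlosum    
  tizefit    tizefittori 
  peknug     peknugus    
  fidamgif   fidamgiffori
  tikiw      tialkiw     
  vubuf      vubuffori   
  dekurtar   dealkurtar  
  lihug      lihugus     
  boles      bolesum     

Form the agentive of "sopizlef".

sopizleffori

lihug and vubuf both have last vowel 'u' yet inflect differently (lihugus, vubuffori), so the last vowel is not what conditions the rule; the final letter is.
"sopizlef" ends in -f. The stems ending in -f (vubuf → vubuffori, fidamgif → fidamgiffori) double the final consonant and add -ori.
So sopizlef → sopizleffori.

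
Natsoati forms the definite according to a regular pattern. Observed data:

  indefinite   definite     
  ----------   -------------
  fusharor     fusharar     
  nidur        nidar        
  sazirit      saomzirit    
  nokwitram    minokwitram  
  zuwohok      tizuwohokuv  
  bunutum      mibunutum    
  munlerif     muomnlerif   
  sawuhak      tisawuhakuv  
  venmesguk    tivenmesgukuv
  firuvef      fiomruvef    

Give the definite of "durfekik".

tidurfekikuv

nidur and bunutum both have last vowel 'u' yet inflect differently (nidar, mibunutum), so the last vowel is not what conditions the rule; the final letter is.
"durfekik" ends in -k. The stems ending in -k (sawuhak → tisawuhakuv, venmesguk → tivenmesgukuv, zuwohok → tizuwohokuv) add ti- … -uv around the stem.
So durfekik → tidurfekikuv.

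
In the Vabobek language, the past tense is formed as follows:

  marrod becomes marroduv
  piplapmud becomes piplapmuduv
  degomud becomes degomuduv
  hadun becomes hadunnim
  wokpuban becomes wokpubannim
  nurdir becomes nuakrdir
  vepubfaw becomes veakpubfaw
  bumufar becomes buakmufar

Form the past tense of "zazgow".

"zazgow" ends in -w. The one such stem in the data (vepubfaw → veakpubfaw) inserts -ak- after the first vowel (as do nurdir, bumufar), so the same rule applies.
The other patterns: stems ending in -d add -uv; stems ending in -n double the final consonant and add -im.
So zazgow → zaakzgow.

zaakzgow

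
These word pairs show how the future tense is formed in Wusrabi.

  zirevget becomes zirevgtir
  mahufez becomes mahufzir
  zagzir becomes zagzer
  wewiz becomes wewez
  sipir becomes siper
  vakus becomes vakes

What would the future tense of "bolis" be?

boles

mahufez and wewiz both end in -z yet inflect differently (mahufzir, wewez), so the final letter is not what conditions the rule; the last vowel is.
"bolis" has last vowel 'i'. The stems whose last vowel is 'i' (zagzir → zagzer, wewiz → wewez, sipir → siper) change the last vowel to 'e'.
So bolis → boles.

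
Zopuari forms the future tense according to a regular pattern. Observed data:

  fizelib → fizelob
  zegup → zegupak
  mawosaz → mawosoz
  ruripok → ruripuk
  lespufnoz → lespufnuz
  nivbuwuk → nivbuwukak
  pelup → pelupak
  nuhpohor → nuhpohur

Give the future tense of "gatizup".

nivbuwuk and ruripok both end in -k yet inflect differently (nivbuwukak, ruripuk), so the final letter is not what conditions the rule; the last vowel is.
"gatizup" has last vowel 'u'. The stems whose last vowel is 'u' (nivbuwuk → nivbuwukak, zegup → zegupak, pelup → pelupak) add -ak.
The other patterns: stems whose last vowel is 'a' or 'i' change the last vowel to 'o'; stems whose last vowel is 'o' change the last vowel to 'u'.
So gatizup → gatizupak.

gatizupak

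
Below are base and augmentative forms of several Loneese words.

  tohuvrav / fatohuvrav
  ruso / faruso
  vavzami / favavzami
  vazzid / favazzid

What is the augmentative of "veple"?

faveple

Every pair shown (tohuvrav → fatohuvrav, ruso → faruso, vavzami → favavzami, …) follows the same rule: add the prefix fa-.
So veple → faveple.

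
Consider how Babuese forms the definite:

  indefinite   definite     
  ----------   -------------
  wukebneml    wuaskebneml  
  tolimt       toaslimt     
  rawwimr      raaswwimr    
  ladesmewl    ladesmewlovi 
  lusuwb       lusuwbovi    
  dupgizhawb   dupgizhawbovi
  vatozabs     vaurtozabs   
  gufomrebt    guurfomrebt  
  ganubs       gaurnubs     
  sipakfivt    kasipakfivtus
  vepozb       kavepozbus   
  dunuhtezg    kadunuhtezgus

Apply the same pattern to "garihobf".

"garihobf" has second-to-last letter 'b'. The stems whose second-to-last letter is 'b' (vatozabs → vaurtozabs, gufomrebt → guurfomrebt, ganubs → gaurnubs) insert -ur- after the first vowel.
So garihobf → gaurrihobf.

gaurrihobf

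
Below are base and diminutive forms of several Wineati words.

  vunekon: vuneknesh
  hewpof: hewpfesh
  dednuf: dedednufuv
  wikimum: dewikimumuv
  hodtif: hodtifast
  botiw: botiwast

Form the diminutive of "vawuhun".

devawuhunuv

hewpof and dednuf both end in -f yet inflect differently (hewpfesh, dedednufuv), so the final letter is not what conditions the rule; the last vowel is.
"vawuhun" has last vowel 'u'. The stems whose last vowel is 'u' (dednuf → dedednufuv, wikimum → dewikimumuv) add de- … -uv around the stem.
The other patterns: stems whose last vowel is 'o' delete the last vowel and add -esh; stems whose last vowel is 'i' add -ast.
So vawuhun → devawuhunuv.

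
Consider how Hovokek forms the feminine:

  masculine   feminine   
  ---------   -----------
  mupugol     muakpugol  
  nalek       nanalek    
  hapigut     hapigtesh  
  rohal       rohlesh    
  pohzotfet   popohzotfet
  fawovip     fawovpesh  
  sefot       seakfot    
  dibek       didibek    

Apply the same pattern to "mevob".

meakvob

"mevob" has last vowel 'o'. The stems whose last vowel is 'o' (mupugol → muakpugol, sefot → seakfot) insert -ak- after the first vowel.
The other patterns: stems whose last vowel is 'e' repeat the first consonant+vowel as a prefix; stems whose last vowel is 'a', 'i' or 'u' delete the last vowel and add -esh.
So mevob → meakvob.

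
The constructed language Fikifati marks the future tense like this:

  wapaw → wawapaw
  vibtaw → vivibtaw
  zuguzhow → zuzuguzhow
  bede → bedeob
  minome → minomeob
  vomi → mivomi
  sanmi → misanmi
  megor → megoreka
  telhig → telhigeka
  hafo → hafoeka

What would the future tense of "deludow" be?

zuguzhow and megor both have last vowel 'o' yet inflect differently (zuzuguzhow, megoreka), so the last vowel is not what conditions the rule; the final letter is.
"deludow" ends in -w. The stems ending in -w (wapaw → wawapaw, vibtaw → vivibtaw, zuguzhow → zuzuguzhow) repeat the first consonant+vowel as a prefix.
So deludow → dedeludow.

dedeludow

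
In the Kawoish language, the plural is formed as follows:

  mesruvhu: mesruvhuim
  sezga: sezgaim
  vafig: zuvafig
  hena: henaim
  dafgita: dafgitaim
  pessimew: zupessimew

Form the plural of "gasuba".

gasubaim

"gasuba" ends in a vowel. The stems ending in a vowel (sezga → sezgaim, mesruvhu → mesruvhuim, hena → henaim) add -im.
The other pattern: stems ending in a consonant add the prefix zu-.
So gasuba → gasubaim.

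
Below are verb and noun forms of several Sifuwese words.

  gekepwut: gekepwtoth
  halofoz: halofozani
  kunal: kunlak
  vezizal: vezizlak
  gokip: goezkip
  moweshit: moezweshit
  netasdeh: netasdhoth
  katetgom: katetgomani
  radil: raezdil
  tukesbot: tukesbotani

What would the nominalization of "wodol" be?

wodolani

vezizal and radil both end in -l yet inflect differently (vezizlak, raezdil), so the final letter is not what conditions the rule; the last vowel is.
"wodol" has last vowel 'o'. The stems whose last vowel is 'o' (katetgom → katetgomani, halofoz → halofozani, tukesbot → tukesbotani) add -ani.
So wodol → wodolani.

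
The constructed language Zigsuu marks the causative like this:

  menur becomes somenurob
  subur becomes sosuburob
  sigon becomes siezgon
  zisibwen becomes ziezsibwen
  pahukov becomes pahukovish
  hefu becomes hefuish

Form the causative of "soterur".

sosoterurob

sigon and pahukov both have last vowel 'o' yet inflect differently (siezgon, pahukovish), so the last vowel is not what conditions the rule; the final letter is.
"soterur" ends in -r. The stems ending in -r (menur → somenurob, subur → sosuburob) add so- … -ob around the stem.
So soterur → sosoterurob.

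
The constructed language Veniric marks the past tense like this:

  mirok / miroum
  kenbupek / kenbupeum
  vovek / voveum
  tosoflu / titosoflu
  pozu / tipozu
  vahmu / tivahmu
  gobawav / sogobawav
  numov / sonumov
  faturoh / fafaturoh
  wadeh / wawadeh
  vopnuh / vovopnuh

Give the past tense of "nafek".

nafeum

mirok and numov both have last vowel 'o' yet inflect differently (miroum, sonumov), so the last vowel is not what conditions the rule; the final letter is.
"nafek" ends in -k. The stems ending in -k (mirok → miroum, kenbupek → kenbupeum, vovek → voveum) drop the final letter and add -um.
So nafek → nafeum.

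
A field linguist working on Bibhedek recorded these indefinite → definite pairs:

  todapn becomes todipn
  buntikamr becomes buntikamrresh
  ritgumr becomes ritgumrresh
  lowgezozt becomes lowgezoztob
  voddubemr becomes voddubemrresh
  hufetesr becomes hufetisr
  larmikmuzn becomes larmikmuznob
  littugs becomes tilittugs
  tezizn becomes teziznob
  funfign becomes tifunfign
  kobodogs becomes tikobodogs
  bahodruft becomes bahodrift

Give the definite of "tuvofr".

tuvifr

funfign and larmikmuzn both end in -n yet inflect differently (tifunfign, larmikmuznob), so the final letter is not what conditions the rule; the second-to-last letter is.
"tuvofr" has second-to-last letter 'f'. The one such stem in the data (bahodruft → bahodrift) changes the last vowel to 'i' (as do hufetesr, todapn), so the same rule applies.
So tuvofr → tuvifr.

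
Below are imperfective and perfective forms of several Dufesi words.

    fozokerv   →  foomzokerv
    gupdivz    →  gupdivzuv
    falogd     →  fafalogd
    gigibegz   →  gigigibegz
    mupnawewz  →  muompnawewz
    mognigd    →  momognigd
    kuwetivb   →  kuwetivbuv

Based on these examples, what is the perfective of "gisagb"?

gigibegz and gupdivz both end in -z yet inflect differently (gigigibegz, gupdivzuv), so the final letter is not what conditions the rule; the second-to-last letter is.
"gisagb" has second-to-last letter 'g'. The stems whose second-to-last letter is 'g' (falogd → fafalogd, gigibegz → gigigibegz, mognigd → momognigd) repeat the first consonant+vowel as a prefix.
So gisagb → gigisagb.

gigisagb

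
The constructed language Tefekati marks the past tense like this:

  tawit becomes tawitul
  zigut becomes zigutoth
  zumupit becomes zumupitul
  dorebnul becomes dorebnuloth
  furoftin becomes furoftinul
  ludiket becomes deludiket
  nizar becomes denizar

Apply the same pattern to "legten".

zigut and zumupit both end in -t yet inflect differently (zigutoth, zumupitul), so the final letter is not what conditions the rule; the last vowel is.
"legten" has last vowel 'e'. The one such stem in the data (ludiket → deludiket) adds the prefix de-, so the same rule applies.
So legten → delegten.

delegten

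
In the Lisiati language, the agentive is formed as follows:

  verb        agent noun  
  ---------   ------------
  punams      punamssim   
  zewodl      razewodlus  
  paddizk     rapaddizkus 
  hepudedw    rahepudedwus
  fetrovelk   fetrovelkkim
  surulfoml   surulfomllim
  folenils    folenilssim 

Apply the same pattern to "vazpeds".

surulfoml and zewodl both end in -l yet inflect differently (surulfomllim, razewodlus), so the final letter is not what conditions the rule; the second-to-last letter is.
"vazpeds" has second-to-last letter 'd'. The stems whose second-to-last letter is 'd' (zewodl → razewodlus, hepudedw → rahepudedwus) add ra- … -us around the stem.
So vazpeds → ravazpedsus.

ravazpedsus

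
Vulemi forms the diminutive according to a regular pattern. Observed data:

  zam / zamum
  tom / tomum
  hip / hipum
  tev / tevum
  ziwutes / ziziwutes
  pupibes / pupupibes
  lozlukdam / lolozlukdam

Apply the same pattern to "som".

zam and lozlukdam both end in -m yet inflect differently (zamum, lolozlukdam), so the final letter is not what conditions the rule; the number of vowels is.
"som" has 1 vowel. The stems with 1 vowel (zam → zamum, tom → tomum, hip → hipum) add -um.
So som → somum.

somum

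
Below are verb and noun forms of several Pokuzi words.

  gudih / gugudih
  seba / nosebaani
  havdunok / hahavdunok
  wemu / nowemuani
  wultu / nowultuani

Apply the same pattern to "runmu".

"runmu" ends in a vowel. The stems ending in a vowel (wultu → nowultuani, seba → nosebaani, wemu → nowemuani) add no- … -ani around the stem.
So runmu → norunmuani.

norunmuani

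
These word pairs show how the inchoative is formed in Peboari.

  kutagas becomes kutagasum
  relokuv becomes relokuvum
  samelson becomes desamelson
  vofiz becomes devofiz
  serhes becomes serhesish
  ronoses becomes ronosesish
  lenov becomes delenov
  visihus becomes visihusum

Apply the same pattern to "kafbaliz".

dekafbaliz

visihus and serhes both end in -s yet inflect differently (visihusum, serhesish), so the final letter is not what conditions the rule; the last vowel is.
"kafbaliz" has last vowel 'i'. The one such stem in the data (vofiz → devofiz) adds the prefix de-, so the same rule applies.
The other patterns: stems whose last vowel is 'a' or 'u' add -um; stems whose last vowel is 'e' add -ish.
So kafbaliz → dekafbaliz.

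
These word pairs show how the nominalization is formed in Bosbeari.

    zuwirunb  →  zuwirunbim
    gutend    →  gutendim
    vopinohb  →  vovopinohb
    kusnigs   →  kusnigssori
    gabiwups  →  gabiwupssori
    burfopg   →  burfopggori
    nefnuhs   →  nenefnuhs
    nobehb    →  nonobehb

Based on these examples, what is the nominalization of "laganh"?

laganhim

zuwirunb and vopinohb both end in -b yet inflect differently (zuwirunbim, vovopinohb), so the final letter is not what conditions the rule; the second-to-last letter is.
"laganh" has second-to-last letter 'n'. The stems whose second-to-last letter is 'n' (gutend → gutendim, zuwirunb → zuwirunbim) add -im.
The other patterns: stems whose second-to-last letter is 'h' repeat the first consonant+vowel as a prefix; stems whose second-to-last letter is 'g' or 'p' double the final consonant and add -ori.
So laganh → laganhim.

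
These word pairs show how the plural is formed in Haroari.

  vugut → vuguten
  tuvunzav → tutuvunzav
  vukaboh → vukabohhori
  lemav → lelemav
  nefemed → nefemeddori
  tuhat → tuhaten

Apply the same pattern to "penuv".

tuhat and lemav both have last vowel 'a' yet inflect differently (tuhaten, lelemav), so the last vowel is not what conditions the rule; the final letter is.
"penuv" ends in -v. The stems ending in -v (lemav → lelemav, tuvunzav → tutuvunzav) repeat the first consonant+vowel as a prefix.
The other patterns: stems ending in -t add -en; stems ending in -d or -h double the final consonant and add -ori.
So penuv → pepenuv.

pepenuv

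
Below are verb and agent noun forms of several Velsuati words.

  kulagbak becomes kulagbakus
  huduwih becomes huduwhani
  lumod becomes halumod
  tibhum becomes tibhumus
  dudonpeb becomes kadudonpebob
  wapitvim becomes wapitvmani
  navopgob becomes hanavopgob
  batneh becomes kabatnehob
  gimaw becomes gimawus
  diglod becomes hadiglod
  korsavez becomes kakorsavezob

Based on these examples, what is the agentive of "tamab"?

dudonpeb and navopgob both end in -b yet inflect differently (kadudonpebob, hanavopgob), so the final letter is not what conditions the rule; the last vowel is.
"tamab" has last vowel 'a'. The stems whose last vowel is 'a' (kulagbak → kulagbakus, gimaw → gimawus) add -us.
The other patterns: stems whose last vowel is 'e' add ka- … -ob around the stem; stems whose last vowel is 'o' add the prefix ha-; stems whose last vowel is 'i' delete the last vowel and add -ani.
So tamab → tamabus.

tamabus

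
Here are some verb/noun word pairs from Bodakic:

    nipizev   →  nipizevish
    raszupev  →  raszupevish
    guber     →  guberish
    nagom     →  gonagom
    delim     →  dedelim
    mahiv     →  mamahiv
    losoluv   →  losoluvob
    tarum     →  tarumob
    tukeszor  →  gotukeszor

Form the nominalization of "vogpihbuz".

"vogpihbuz" has last vowel 'u'. The stems whose last vowel is 'u' (tarum → tarumob, losoluv → losoluvob) add -ob.
So vogpihbuz → vogpihbuzob.

vogpihbuzob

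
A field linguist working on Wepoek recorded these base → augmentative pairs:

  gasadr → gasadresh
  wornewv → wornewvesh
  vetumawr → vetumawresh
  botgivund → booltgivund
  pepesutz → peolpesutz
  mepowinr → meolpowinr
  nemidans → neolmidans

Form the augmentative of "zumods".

zumodsesh

gasadr and mepowinr both end in -r yet inflect differently (gasadresh, meolpowinr), so the final letter is not what conditions the rule; the second-to-last letter is.
"zumods" has second-to-last letter 'd'. The one such stem in the data (gasadr → gasadresh) adds -esh, so the same rule applies.
The other pattern: stems whose second-to-last letter is 'n' or 't' insert -ol- after the first vowel.
So zumods → zumodsesh.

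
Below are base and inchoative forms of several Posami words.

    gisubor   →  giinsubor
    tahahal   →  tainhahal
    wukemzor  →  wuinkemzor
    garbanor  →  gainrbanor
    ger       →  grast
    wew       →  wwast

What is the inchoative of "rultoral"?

ruinltoral

"rultoral" has 3 vowels. The stems with 3 vowels (gisubor → giinsubor, tahahal → tainhahal, wukemzor → wuinkemzor) insert -in- after the first vowel.
The other pattern: stems with 1 vowel delete the last vowel and add -ast.
So rultoral → ruinltoral.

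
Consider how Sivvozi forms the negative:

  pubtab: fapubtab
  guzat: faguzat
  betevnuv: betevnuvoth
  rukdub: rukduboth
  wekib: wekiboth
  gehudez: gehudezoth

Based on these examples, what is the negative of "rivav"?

"rivav" has last vowel 'a'. The stems whose last vowel is 'a' (pubtab → fapubtab, guzat → faguzat) add the prefix fa-.
So rivav → farivav.

farivav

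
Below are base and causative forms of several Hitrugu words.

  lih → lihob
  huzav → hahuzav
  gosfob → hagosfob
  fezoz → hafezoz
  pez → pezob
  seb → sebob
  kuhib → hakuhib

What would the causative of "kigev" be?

hakigev

fezoz and pez both end in -z yet inflect differently (hafezoz, pezob), so the final letter is not what conditions the rule; the number of vowels is.
"kigev" has 2 vowels. The stems with 2 vowels (kuhib → hakuhib, gosfob → hagosfob, fezoz → hafezoz) add the prefix ha-.
The other pattern: stems with 1 vowel add -ob.
So kigev → hakigev.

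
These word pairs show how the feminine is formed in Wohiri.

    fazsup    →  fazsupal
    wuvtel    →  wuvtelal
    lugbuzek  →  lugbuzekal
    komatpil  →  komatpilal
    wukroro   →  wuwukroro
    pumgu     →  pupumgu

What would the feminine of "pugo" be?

pupugo

fazsup and pumgu both have last vowel 'u' yet inflect differently (fazsupal, pupumgu), so the last vowel is not what conditions the rule; whether the stem ends in a vowel or a consonant is.
"pugo" ends in a vowel. The stems ending in a vowel (wukroro → wuwukroro, pumgu → pupumgu) repeat the first consonant+vowel as a prefix.
The other pattern: stems ending in a consonant add -al.
So pugo → pupugo.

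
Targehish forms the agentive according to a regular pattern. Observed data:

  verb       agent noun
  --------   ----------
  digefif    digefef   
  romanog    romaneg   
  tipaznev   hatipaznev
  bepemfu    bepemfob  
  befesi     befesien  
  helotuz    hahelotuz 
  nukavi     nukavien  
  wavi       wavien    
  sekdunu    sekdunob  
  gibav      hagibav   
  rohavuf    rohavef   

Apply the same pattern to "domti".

rohavuf and bepemfu both have last vowel 'u' yet inflect differently (rohavef, bepemfob), so the last vowel is not what conditions the rule; the final letter is.
"domti" ends in -i. The stems ending in -i (nukavi → nukavien, befesi → befesien, wavi → wavien) add -en.
The other patterns: stems ending in -f or -g change the last vowel to 'e'; stems ending in -u drop the final letter and add -ob; stems ending in -v or -z add the prefix ha-.
So domti → domtien.

domtien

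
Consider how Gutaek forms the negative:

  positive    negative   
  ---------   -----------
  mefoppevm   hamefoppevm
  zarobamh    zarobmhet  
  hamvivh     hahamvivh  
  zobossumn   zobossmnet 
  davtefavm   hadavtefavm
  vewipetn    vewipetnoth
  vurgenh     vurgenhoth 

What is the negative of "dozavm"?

"dozavm" has second-to-last letter 'v'. The stems whose second-to-last letter is 'v' (mefoppevm → hamefoppevm, hamvivh → hahamvivh, davtefavm → hadavtefavm) add the prefix ha-.
The other patterns: stems whose second-to-last letter is 'm' delete the last vowel and add -et; stems whose second-to-last letter is 'n' or 't' add -oth.
So dozavm → hadozavm.

hadozavm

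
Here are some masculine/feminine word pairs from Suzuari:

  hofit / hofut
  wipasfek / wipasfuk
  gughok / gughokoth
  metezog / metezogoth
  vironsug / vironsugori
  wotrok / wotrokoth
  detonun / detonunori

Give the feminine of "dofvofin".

dofvofun

metezog and vironsug both end in -g yet inflect differently (metezogoth, vironsugori), so the final letter is not what conditions the rule; the last vowel is.
"dofvofin" has last vowel 'i'. The one such stem in the data (hofit → hofut) changes the last vowel to 'u' (as does wipasfek), so the same rule applies.
The other patterns: stems whose last vowel is 'o' add -oth; stems whose last vowel is 'u' add -ori.
So dofvofin → dofvofun.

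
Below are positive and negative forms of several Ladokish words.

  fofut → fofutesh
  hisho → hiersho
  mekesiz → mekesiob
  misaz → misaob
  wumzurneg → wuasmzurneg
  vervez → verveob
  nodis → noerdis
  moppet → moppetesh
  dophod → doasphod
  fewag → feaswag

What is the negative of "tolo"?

toerlo

nodis and mekesiz both have last vowel 'i' yet inflect differently (noerdis, mekesiob), so the last vowel is not what conditions the rule; the final letter is.
"tolo" ends in -o. The one such stem in the data (hisho → hiersho) inserts -er- after the first vowel (as does nodis), so the same rule applies.
The other patterns: stems ending in -t add -esh; stems ending in -z drop the final letter and add -ob; stems ending in -d or -g insert -as- after the first vowel.
So tolo → toerlo.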